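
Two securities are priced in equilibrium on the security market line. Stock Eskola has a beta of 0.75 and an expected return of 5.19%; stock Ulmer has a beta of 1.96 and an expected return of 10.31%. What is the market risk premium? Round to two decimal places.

Both satisfy E(R) = R_f + β·MRP, so the slope of the SML is
MRP = (10.31% − 5.19%) / (1.96 − 0.75) = 5.12% / 1.21 = 4.2314%

4.23%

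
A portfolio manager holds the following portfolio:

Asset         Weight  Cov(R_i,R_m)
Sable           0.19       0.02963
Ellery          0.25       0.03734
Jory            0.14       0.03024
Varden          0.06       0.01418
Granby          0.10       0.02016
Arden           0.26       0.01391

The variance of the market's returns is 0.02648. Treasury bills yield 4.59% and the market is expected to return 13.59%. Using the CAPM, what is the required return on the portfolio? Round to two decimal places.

β_Sable = 0.02963 / 0.02648 = 1.1190
β_Ellery = 0.03734 / 0.02648 = 1.4101
β_Jory = 0.03024 / 0.02648 = 1.1420
β_Varden = 0.01418 / 0.02648 = 0.5355
β_Granby = 0.02016 / 0.02648 = 0.7613
β_Arden = 0.01391 / 0.02648 = 0.5253
β_P = Σ w_i β_i = 0.19×1.1190 + 0.25×1.4101 + 0.14×1.1420 + 0.06×0.5355 + 0.10×0.7613 + 0.26×0.5253 = 0.9699
MRP = 13.59% − 4.59% = 9.00%
E(R_P) = R_f + β_P × MRP = 4.59% + 0.9699 × 9.00% = 13.32%

13.32%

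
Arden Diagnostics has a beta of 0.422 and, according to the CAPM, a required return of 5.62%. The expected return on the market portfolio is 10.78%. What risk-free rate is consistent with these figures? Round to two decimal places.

E(R) = R_f + β(E(R_m) − R_f) = R_f(1 − β) + β·E(R_m)
5.62% = R_f × (1 − 0.422) + 0.422 × 10.78%
5.62% = R_f × 0.578 + 4.54916%
R_f = (5.62% − 4.54916%) / 0.578 = 1.85%

1.85%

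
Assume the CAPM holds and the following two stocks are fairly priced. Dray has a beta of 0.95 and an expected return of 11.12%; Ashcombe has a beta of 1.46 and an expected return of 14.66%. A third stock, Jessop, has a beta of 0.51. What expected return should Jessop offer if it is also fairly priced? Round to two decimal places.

8.07%

MRP (SML slope) = (14.66% − 11.12%) / (1.46 − 0.95) = 3.54% / 0.51 = 6.9412%
R_f (intercept) = 11.12% − 0.95 × 6.9412% = 4.5259%
E(R_Jessop) = R_f + β × MRP = 4.5259% + 0.51 × 6.9412% = 8.07%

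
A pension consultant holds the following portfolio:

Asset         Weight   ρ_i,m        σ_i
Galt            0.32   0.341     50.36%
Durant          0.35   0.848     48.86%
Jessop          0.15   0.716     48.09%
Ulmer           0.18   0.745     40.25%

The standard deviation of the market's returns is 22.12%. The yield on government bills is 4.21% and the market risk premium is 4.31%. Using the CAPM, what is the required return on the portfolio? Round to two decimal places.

10.16%

β_Galt = 0.341 × 50.36% / 22.12% = 0.7763
β_Durant = 0.848 × 48.86% / 22.12% = 1.8731
β_Jessop = 0.716 × 48.09% / 22.12% = 1.5566
β_Ulmer = 0.745 × 40.25% / 22.12% = 1.3556
β_P = Σ w_i β_i = 0.32×0.7763 + 0.35×1.8731 + 0.15×1.5566 + 0.18×1.3556 = 1.3815
E(R_P) = R_f + β_P × MRP = 4.21% + 1.3815 × 4.31% = 10.16%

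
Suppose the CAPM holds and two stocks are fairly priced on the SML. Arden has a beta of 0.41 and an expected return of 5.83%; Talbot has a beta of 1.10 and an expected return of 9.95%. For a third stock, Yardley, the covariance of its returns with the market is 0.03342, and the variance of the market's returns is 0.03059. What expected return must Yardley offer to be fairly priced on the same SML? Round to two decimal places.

9.91%

MRP = (9.95% − 5.83%) / (1.10 − 0.41) = 5.9710%
R_f = 5.83% − 0.41 × 5.9710% = 3.3819%
β_Yardley = Cov / Var(R_m) = 0.03342 / 0.03059 = 1.0925
E(R_Yardley) = R_f + β × MRP = 3.3819% + 1.0925 × 5.9710% = 9.91%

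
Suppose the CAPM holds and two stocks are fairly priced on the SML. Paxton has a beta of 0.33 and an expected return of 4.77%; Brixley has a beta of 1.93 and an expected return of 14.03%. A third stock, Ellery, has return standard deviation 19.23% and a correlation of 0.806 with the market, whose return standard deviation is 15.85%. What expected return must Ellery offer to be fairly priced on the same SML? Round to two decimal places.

8.52%

MRP = (14.03% − 4.77%) / (1.93 − 0.33) = 5.7875%
R_f = 4.77% − 0.33 × 5.7875% = 2.8601%
β_Ellery = ρ·σ_i/σ_m = 0.806 × 19.23 / 15.85 = 0.9779
E(R_Ellery) = R_f + β × MRP = 2.8601% + 0.9779 × 5.7875% = 8.52%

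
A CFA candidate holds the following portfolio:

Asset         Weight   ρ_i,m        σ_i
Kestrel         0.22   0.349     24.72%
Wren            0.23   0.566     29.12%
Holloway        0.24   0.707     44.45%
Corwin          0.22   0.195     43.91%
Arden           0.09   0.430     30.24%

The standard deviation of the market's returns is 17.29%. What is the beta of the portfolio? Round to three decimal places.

0.942

β_Kestrel = 0.349 × 24.72% / 17.29% = 0.4990
β_Wren = 0.566 × 29.12% / 17.29% = 0.9533
β_Holloway = 0.707 × 44.45% / 17.29% = 1.8176
β_Corwin = 0.195 × 43.91% / 17.29% = 0.4952
β_Arden = 0.430 × 30.24% / 17.29% = 0.7521
β_P = Σ w_i β_i = 0.22×0.4990 + 0.23×0.9533 + 0.24×1.8176 + 0.22×0.4952 + 0.09×0.7521 = 0.9419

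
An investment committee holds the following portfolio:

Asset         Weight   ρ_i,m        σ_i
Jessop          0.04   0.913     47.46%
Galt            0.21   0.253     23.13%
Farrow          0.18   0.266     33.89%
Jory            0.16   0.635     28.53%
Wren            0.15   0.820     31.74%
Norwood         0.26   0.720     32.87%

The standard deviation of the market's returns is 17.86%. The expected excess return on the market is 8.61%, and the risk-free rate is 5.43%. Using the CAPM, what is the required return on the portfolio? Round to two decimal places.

β_Jessop = 0.913 × 47.46% / 17.86% = 2.4261
β_Galt = 0.253 × 23.13% / 17.86% = 0.3277
β_Farrow = 0.266 × 33.89% / 17.86% = 0.5047
β_Jory = 0.635 × 28.53% / 17.86% = 1.0144
β_Wren = 0.820 × 31.74% / 17.86% = 1.4573
β_Norwood = 0.720 × 32.87% / 17.86% = 1.3251
β_P = Σ w_i β_i = 0.04×2.4261 + 0.21×0.3277 + 0.18×0.5047 + 0.16×1.0144 + 0.15×1.4573 + 0.26×1.3251 = 0.9821
E(R_P) = R_f + β_P × MRP = 5.43% + 0.9821 × 8.61% = 13.89%

13.89%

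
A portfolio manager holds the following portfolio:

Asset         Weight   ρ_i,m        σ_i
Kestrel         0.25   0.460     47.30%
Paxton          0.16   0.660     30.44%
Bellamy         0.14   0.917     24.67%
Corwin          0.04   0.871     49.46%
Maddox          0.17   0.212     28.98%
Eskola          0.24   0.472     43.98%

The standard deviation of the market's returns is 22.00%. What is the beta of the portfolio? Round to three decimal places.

β_Kestrel = 0.460 × 47.30% / 22.00% = 0.9890
β_Paxton = 0.660 × 30.44% / 22.00% = 0.9132
β_Bellamy = 0.917 × 24.67% / 22.00% = 1.0283
β_Corwin = 0.871 × 49.46% / 22.00% = 1.9582
β_Maddox = 0.212 × 28.98% / 22.00% = 0.2793
β_Eskola = 0.472 × 43.98% / 22.00% = 0.9436
β_P = Σ w_i β_i = 0.25×0.9890 + 0.16×0.9132 + 0.14×1.0283 + 0.04×1.9582 + 0.17×0.2793 + 0.24×0.9436 = 0.8896

0.890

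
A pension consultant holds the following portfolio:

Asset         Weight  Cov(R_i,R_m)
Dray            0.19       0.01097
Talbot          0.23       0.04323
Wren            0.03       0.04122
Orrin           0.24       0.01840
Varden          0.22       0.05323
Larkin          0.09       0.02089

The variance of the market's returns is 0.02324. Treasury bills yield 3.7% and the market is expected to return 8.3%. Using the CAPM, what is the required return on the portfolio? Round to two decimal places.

9.89%

β_Dray = 0.01097 / 0.02324 = 0.4720
β_Talbot = 0.04323 / 0.02324 = 1.8602
β_Wren = 0.04122 / 0.02324 = 1.7737
β_Orrin = 0.01840 / 0.02324 = 0.7917
β_Varden = 0.05323 / 0.02324 = 2.2904
β_Larkin = 0.02089 / 0.02324 = 0.8989
β_P = Σ w_i β_i = 0.19×0.4720 + 0.23×1.8602 + 0.03×1.7737 + 0.24×0.7917 + 0.22×2.2904 + 0.09×0.8989 = 1.3455
MRP = 8.3% − 3.7% = 4.60%
E(R_P) = R_f + β_P × MRP = 3.7% + 1.3455 × 4.6% = 9.89%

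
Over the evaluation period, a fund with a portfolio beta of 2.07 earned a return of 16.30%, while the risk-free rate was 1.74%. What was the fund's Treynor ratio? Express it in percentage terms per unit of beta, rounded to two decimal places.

Treynor = (R_P − R_f) / β_P = (16.30% − 1.74%) / 2.0700 = 14.56% / 2.0700 = 7.03%

7.03%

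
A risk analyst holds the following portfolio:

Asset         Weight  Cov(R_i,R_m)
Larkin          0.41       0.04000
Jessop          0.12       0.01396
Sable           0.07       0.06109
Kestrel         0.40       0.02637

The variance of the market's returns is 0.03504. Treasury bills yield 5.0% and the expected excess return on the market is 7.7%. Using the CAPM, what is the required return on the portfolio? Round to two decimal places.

12.23%

β_Larkin = 0.04000 / 0.03504 = 1.1416
β_Jessop = 0.01396 / 0.03504 = 0.3984
β_Sable = 0.06109 / 0.03504 = 1.7434
β_Kestrel = 0.02637 / 0.03504 = 0.7526
β_P = Σ w_i β_i = 0.41×1.1416 + 0.12×0.3984 + 0.07×1.7434 + 0.40×0.7526 = 0.9389
E(R_P) = R_f + β_P × MRP = 5.0% + 0.9389 × 7.7% = 12.23%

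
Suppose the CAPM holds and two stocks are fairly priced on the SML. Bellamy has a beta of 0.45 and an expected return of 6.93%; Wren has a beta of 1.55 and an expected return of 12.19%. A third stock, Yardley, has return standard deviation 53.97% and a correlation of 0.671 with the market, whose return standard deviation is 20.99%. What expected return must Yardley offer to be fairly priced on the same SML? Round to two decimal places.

MRP = (12.19% − 6.93%) / (1.55 − 0.45) = 4.7818%
R_f = 6.93% − 0.45 × 4.7818% = 4.7782%
β_Yardley = ρ·σ_i/σ_m = 0.671 × 53.97 / 20.99 = 1.7253
E(R_Yardley) = R_f + β × MRP = 4.7782% + 1.7253 × 4.7818% = 13.03%

13.03%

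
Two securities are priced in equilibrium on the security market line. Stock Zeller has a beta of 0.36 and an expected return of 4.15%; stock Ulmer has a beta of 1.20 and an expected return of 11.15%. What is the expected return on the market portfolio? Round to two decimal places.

9.48%

Both satisfy E(R) = R_f + β·MRP, so the slope of the SML is
MRP = (11.15% − 4.15%) / (1.20 − 0.36) = 7.00% / 0.84 = 8.3333%
R_f = E(R_Zeller) − β_Zeller·MRP = 4.15% − 0.36 × 8.3333% = 1.1500%
E(R_m) = R_f + MRP = 1.1500% + 8.3333% = 9.48%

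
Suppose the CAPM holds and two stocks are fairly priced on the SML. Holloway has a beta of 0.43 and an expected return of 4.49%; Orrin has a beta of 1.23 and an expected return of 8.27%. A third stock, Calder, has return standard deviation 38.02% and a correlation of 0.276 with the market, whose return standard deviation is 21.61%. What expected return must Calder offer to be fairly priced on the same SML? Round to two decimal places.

MRP = (8.27% − 4.49%) / (1.23 − 0.43) = 4.7250%
R_f = 4.49% − 0.43 × 4.7250% = 2.4583%
β_Calder = ρ·σ_i/σ_m = 0.276 × 38.02 / 21.61 = 0.4856
E(R_Calder) = R_f + β × MRP = 2.4583% + 0.4856 × 4.7250% = 4.75%

4.75%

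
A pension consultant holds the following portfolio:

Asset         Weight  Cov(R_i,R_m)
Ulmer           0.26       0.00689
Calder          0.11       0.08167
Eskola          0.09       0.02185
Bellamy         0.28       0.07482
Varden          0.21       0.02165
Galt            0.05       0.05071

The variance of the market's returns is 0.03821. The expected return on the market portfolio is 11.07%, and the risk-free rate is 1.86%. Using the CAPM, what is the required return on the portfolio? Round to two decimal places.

β_Ulmer = 0.00689 / 0.03821 = 0.1803
β_Calder = 0.08167 / 0.03821 = 2.1374
β_Eskola = 0.02185 / 0.03821 = 0.5718
β_Bellamy = 0.07482 / 0.03821 = 1.9581
β_Varden = 0.02165 / 0.03821 = 0.5666
β_Galt = 0.05071 / 0.03821 = 1.3271
β_P = Σ w_i β_i = 0.26×0.1803 + 0.11×2.1374 + 0.09×0.5718 + 0.28×1.9581 + 0.21×0.5666 + 0.05×1.3271 = 1.0671
MRP = 11.07% − 1.86% = 9.21%
E(R_P) = R_f + β_P × MRP = 1.86% + 1.0671 × 9.21% = 11.69%

11.69%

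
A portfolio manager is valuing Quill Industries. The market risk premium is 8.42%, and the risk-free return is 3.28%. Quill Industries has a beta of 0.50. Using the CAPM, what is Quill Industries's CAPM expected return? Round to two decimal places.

7.49%

E(R) = R_f + β × MRP = 3.28% + 0.50 × 8.42% = 7.49%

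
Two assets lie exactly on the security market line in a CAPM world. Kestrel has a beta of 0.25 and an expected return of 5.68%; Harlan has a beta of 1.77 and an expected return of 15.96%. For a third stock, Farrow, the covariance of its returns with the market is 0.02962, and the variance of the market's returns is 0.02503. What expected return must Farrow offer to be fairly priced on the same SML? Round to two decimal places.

11.99%

MRP = (15.96% − 5.68%) / (1.77 − 0.25) = 6.7632%
R_f = 5.68% − 0.25 × 6.7632% = 3.9892%
β_Farrow = Cov / Var(R_m) = 0.02962 / 0.02503 = 1.1834
E(R_Farrow) = R_f + β × MRP = 3.9892% + 1.1834 × 6.7632% = 11.99%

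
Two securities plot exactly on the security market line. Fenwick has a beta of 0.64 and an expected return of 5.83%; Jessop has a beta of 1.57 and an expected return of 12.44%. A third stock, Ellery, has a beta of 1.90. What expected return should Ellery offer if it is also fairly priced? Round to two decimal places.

MRP (SML slope) = (12.44% − 5.83%) / (1.57 − 0.64) = 6.61% / 0.93 = 7.1075%
R_f (intercept) = 5.83% − 0.64 × 7.1075% = 1.2812%
E(R_Ellery) = R_f + β × MRP = 1.2812% + 1.90 × 7.1075% = 14.79%

14.79%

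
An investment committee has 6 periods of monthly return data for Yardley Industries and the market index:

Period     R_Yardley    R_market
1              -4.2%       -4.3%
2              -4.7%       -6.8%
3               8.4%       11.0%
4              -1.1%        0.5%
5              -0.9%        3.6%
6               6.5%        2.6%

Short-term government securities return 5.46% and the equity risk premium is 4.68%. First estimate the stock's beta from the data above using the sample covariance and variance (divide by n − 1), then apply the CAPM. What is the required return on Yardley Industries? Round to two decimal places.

Mean R_i = (-4.2 − 4.7 + 8.4 − 1.1 − 0.9 + 6.5) / 6 = 0.6667%
Mean R_m = (-4.3 − 6.8 + 11.0 + 0.5 + 3.6 + 2.6) / 6 = 1.1000%
Σ(R_i − R̄_i)(R_m − R̄_m) = 151.1300  ⇒  Cov = 151.1300 / 5 = 30.2260
Σ(R_m − R̄_m)² = 198.4400  ⇒  Var(R_m) = 198.4400 / 5 = 39.6880
β = Cov / Var(R_m) = 30.2260 / 39.6880 = 0.7616
E(R) = R_f + β × MRP = 5.46% + 0.7616 × 4.68% = 9.02%

9.02%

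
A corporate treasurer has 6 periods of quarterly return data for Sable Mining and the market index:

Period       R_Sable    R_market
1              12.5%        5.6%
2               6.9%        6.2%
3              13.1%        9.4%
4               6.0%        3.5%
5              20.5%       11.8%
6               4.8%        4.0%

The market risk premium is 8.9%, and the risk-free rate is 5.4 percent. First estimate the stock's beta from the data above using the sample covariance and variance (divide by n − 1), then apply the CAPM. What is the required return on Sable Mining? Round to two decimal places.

20.28%

Mean R_i = (12.5 + 6.9 + 13.1 + 6.0 + 20.5 + 4.8) / 6 = 10.6333%
Mean R_m = (5.6 + 6.2 + 9.4 + 3.5 + 11.8 + 4.0) / 6 = 6.7500%
Σ(R_i − R̄_i)(R_m − R̄_m) = 87.3700  ⇒  Cov = 87.3700 / 5 = 17.4740
Σ(R_m − R̄_m)² = 52.2750  ⇒  Var(R_m) = 52.2750 / 5 = 10.4550
β = Cov / Var(R_m) = 17.4740 / 10.4550 = 1.6714
E(R) = R_f + β × MRP = 5.4% + 1.6714 × 8.9% = 20.28%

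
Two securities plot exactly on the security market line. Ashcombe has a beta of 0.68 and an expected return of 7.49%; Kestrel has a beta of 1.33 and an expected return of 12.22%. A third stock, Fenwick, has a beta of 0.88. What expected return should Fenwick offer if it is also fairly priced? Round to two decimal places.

MRP (SML slope) = (12.22% − 7.49%) / (1.33 − 0.68) = 4.73% / 0.65 = 7.2769%
R_f (intercept) = 7.49% − 0.68 × 7.2769% = 2.5417%
E(R_Fenwick) = R_f + β × MRP = 2.5417% + 0.88 × 7.2769% = 8.95%

8.95%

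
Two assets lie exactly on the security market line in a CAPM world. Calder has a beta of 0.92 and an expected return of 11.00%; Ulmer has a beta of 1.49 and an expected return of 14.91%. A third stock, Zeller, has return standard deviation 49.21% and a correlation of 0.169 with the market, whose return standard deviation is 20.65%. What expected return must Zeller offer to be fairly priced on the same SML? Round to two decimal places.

MRP = (14.91% − 11.00%) / (1.49 − 0.92) = 6.8596%
R_f = 11.00% − 0.92 × 6.8596% = 4.6892%
β_Zeller = ρ·σ_i/σ_m = 0.169 × 49.21 / 20.65 = 0.4027
E(R_Zeller) = R_f + β × MRP = 4.6892% + 0.4027 × 6.8596% = 7.45%

7.45%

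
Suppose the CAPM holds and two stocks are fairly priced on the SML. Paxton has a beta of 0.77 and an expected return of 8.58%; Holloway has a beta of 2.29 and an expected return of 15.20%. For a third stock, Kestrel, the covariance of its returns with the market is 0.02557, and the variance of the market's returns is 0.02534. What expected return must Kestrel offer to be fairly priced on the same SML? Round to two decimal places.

9.62%

MRP = (15.20% − 8.58%) / (2.29 − 0.77) = 4.3553%
R_f = 8.58% − 0.77 × 4.3553% = 5.2264%
β_Kestrel = Cov / Var(R_m) = 0.02557 / 0.02534 = 1.0091
E(R_Kestrel) = R_f + β × MRP = 5.2264% + 1.0091 × 4.3553% = 9.62%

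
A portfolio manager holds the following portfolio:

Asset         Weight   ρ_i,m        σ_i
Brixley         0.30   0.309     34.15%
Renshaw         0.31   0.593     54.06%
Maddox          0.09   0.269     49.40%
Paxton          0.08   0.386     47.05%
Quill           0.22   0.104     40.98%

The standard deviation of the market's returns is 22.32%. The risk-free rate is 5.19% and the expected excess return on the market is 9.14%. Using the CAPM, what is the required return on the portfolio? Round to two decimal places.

12.02%

β_Brixley = 0.309 × 34.15% / 22.32% = 0.4728
β_Renshaw = 0.593 × 54.06% / 22.32% = 1.4363
β_Maddox = 0.269 × 49.40% / 22.32% = 0.5954
β_Paxton = 0.386 × 47.05% / 22.32% = 0.8137
β_Quill = 0.104 × 40.98% / 22.32% = 0.1909
β_P = Σ w_i β_i = 0.30×0.4728 + 0.31×1.4363 + 0.09×0.5954 + 0.08×0.8137 + 0.22×0.1909 = 0.7478
E(R_P) = R_f + β_P × MRP = 5.19% + 0.7478 × 9.14% = 12.02%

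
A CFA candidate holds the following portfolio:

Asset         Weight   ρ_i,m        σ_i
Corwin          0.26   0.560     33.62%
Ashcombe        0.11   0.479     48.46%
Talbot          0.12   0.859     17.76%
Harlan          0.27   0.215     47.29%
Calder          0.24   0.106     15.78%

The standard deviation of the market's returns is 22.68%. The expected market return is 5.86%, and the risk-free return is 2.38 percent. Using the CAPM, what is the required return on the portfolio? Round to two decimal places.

4.29%

β_Corwin = 0.560 × 33.62% / 22.68% = 0.8301
β_Ashcombe = 0.479 × 48.46% / 22.68% = 1.0235
β_Talbot = 0.859 × 17.76% / 22.68% = 0.6727
β_Harlan = 0.215 × 47.29% / 22.68% = 0.4483
β_Calder = 0.106 × 15.78% / 22.68% = 0.0738
β_P = Σ w_i β_i = 0.26×0.8301 + 0.11×1.0235 + 0.12×0.6727 + 0.27×0.4483 + 0.24×0.0738 = 0.5479
MRP = 5.86% − 2.38% = 3.48%
E(R_P) = R_f + β_P × MRP = 2.38% + 0.5479 × 3.48% = 4.29%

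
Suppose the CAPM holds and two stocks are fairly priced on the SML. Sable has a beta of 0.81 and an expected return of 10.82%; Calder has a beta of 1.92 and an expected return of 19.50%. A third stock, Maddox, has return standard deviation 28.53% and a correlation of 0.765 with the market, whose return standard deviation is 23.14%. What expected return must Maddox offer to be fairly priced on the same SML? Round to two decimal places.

MRP = (19.50% − 10.82%) / (1.92 − 0.81) = 7.8198%
R_f = 10.82% − 0.81 × 7.8198% = 4.4860%
β_Maddox = ρ·σ_i/σ_m = 0.765 × 28.53 / 23.14 = 0.9432
E(R_Maddox) = R_f + β × MRP = 4.4860% + 0.9432 × 7.8198% = 11.86%

11.86%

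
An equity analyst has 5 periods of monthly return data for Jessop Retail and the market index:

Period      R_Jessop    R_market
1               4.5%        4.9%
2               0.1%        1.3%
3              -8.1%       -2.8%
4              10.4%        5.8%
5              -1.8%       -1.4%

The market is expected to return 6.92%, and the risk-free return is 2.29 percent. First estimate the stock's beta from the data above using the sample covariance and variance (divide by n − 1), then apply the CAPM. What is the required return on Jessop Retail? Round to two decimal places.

10.40%

Mean R_i = (4.5 + 0.1 − 8.1 + 10.4 − 1.8) / 5 = 1.0200%
Mean R_m = (4.9 + 1.3 − 2.8 + 5.8 − 1.4) / 5 = 1.5600%
Σ(R_i − R̄_i)(R_m − R̄_m) = 99.7440  ⇒  Cov = 99.7440 / 4 = 24.9360
Σ(R_m − R̄_m)² = 56.9720  ⇒  Var(R_m) = 56.9720 / 4 = 14.2430
β = Cov / Var(R_m) = 24.9360 / 14.2430 = 1.7508
MRP = 6.92% − 2.29% = 4.63%
E(R) = R_f + β × MRP = 2.29% + 1.7508 × 4.63% = 10.40%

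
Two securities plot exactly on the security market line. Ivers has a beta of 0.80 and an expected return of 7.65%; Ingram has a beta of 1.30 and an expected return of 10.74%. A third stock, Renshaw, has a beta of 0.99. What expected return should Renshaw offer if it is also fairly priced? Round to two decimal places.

8.82%

MRP (SML slope) = (10.74% − 7.65%) / (1.30 − 0.80) = 3.09% / 0.50 = 6.1800%
R_f (intercept) = 7.65% − 0.80 × 6.1800% = 2.7060%
E(R_Renshaw) = R_f + β × MRP = 2.7060% + 0.99 × 6.1800% = 8.82%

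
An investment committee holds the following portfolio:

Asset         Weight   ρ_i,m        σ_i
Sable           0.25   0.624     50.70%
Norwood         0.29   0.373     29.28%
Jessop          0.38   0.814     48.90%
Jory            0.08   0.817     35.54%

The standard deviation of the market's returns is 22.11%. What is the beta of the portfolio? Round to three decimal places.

1.290

β_Sable = 0.624 × 50.70% / 22.11% = 1.4309
β_Norwood = 0.373 × 29.28% / 22.11% = 0.4940
β_Jessop = 0.814 × 48.90% / 22.11% = 1.8003
β_Jory = 0.817 × 35.54% / 22.11% = 1.3133
β_P = Σ w_i β_i = 0.25×1.4309 + 0.29×0.4940 + 0.38×1.8003 + 0.08×1.3133 = 1.2902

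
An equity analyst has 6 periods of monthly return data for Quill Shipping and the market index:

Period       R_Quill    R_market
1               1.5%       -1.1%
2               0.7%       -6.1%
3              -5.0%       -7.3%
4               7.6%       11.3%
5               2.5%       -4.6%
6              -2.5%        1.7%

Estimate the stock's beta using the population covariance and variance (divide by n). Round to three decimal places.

0.445

Mean R_i = (1.5 + 0.7 − 5.0 + 7.6 + 2.5 − 2.5) / 6 = 0.8000%
Mean R_m = (-1.1 − 6.1 − 7.3 + 11.3 − 4.6 + 1.7) / 6 = -1.0167%
Σ(R_i − R̄_i)(R_m − R̄_m) = 105.5900  ⇒  Cov = 105.5900 / 6 = 17.5983
Σ(R_m − R̄_m)² = 237.2483  ⇒  Var(R_m) = 237.2483 / 6 = 39.5414
β = Cov / Var(R_m) = 17.5983 / 39.5414 = 0.4451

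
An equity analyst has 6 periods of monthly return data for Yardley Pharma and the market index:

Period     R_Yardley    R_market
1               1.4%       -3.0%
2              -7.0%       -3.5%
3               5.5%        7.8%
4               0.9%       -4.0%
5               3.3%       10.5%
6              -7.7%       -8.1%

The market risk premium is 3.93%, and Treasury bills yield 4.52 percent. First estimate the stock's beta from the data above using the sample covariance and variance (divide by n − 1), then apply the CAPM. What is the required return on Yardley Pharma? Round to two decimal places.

Mean R_i = (1.4 − 7.0 + 5.5 + 0.9 + 3.3 − 7.7) / 6 = -0.6000%
Mean R_m = (-3.0 − 3.5 + 7.8 − 4.0 + 10.5 − 8.1) / 6 = -0.0500%
Σ(R_i − R̄_i)(R_m − R̄_m) = 156.4400  ⇒  Cov = 156.4400 / 5 = 31.2880
Σ(R_m − R̄_m)² = 273.9350  ⇒  Var(R_m) = 273.9350 / 5 = 54.7870
β = Cov / Var(R_m) = 31.2880 / 54.7870 = 0.5711
E(R) = R_f + β × MRP = 4.52% + 0.5711 × 3.93% = 6.76%

6.76%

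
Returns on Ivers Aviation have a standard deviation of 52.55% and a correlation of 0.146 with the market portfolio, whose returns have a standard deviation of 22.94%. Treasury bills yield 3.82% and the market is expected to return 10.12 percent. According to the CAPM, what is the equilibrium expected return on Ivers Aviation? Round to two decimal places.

5.93%

β = ρ × σ_i / σ_m = 0.146 × 52.55% / 22.94% = 0.3345
MRP = 10.12% − 3.82% = 6.30%
E(R) = 3.82% + 0.3345 × 6.30% = 5.93%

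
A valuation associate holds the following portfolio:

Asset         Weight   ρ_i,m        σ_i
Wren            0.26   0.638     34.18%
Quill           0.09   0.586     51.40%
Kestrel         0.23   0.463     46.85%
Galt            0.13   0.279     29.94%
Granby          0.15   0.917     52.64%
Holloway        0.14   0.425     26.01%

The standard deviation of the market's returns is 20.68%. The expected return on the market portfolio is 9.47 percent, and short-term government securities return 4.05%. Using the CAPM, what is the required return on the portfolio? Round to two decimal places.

10.14%

β_Wren = 0.638 × 34.18% / 20.68% = 1.0545
β_Quill = 0.586 × 51.40% / 20.68% = 1.4565
β_Kestrel = 0.463 × 46.85% / 20.68% = 1.0489
β_Galt = 0.279 × 29.94% / 20.68% = 0.4039
β_Granby = 0.917 × 52.64% / 20.68% = 2.3342
β_Holloway = 0.425 × 26.01% / 20.68% = 0.5345
β_P = Σ w_i β_i = 0.26×1.0545 + 0.09×1.4565 + 0.23×1.0489 + 0.13×0.4039 + 0.15×2.3342 + 0.14×0.5345 = 1.1240
MRP = 9.47% − 4.05% = 5.42%
E(R_P) = R_f + β_P × MRP = 4.05% + 1.1240 × 5.42% = 10.14%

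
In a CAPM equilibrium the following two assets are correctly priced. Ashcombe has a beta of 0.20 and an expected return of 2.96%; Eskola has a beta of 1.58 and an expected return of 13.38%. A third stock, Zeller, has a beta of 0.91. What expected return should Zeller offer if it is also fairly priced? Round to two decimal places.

MRP (SML slope) = (13.38% − 2.96%) / (1.58 − 0.20) = 10.42% / 1.38 = 7.5507%
R_f (intercept) = 2.96% − 0.20 × 7.5507% = 1.4499%
E(R_Zeller) = R_f + β × MRP = 1.4499% + 0.91 × 7.5507% = 8.32%

8.32%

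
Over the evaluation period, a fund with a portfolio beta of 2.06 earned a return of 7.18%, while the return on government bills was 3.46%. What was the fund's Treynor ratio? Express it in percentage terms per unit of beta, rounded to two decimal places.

Treynor = (R_P − R_f) / β_P = (7.18% − 3.46%) / 2.0600 = 3.72% / 2.0600 = 1.81%

1.81%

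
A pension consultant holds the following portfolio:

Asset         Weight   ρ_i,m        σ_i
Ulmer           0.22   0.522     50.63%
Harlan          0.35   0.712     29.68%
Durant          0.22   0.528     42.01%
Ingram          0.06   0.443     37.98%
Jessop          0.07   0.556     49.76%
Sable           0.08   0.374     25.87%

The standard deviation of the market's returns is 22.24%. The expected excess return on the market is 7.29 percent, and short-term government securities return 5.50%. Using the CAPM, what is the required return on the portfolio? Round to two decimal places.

β_Ulmer = 0.522 × 50.63% / 22.24% = 1.1883
β_Harlan = 0.712 × 29.68% / 22.24% = 0.9502
β_Durant = 0.528 × 42.01% / 22.24% = 0.9974
β_Ingram = 0.443 × 37.98% / 22.24% = 0.7565
β_Jessop = 0.556 × 49.76% / 22.24% = 1.2440
β_Sable = 0.374 × 25.87% / 22.24% = 0.4350
β_P = Σ w_i β_i = 0.22×1.1883 + 0.35×0.9502 + 0.22×0.9974 + 0.06×0.7565 + 0.07×1.2440 + 0.08×0.4350 = 0.9807
E(R_P) = R_f + β_P × MRP = 5.50% + 0.9807 × 7.29% = 12.65%

12.65%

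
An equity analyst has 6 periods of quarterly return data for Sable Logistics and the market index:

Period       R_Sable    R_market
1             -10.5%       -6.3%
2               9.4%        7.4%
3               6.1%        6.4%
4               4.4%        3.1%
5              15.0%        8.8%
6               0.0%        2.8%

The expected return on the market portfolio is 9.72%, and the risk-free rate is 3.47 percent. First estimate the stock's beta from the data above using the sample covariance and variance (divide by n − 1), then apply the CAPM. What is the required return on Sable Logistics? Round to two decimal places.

Mean R_i = (-10.5 + 9.4 + 6.1 + 4.4 + 15.0 + 0.0) / 6 = 4.0667%
Mean R_m = (-6.3 + 7.4 + 6.4 + 3.1 + 8.8 + 2.8) / 6 = 3.7000%
Σ(R_i − R̄_i)(R_m − R̄_m) = 230.1100  ⇒  Cov = 230.1100 / 5 = 46.0220
Σ(R_m − R̄_m)² = 148.1600  ⇒  Var(R_m) = 148.1600 / 5 = 29.6320
β = Cov / Var(R_m) = 46.0220 / 29.6320 = 1.5531
MRP = 9.72% − 3.47% = 6.25%
E(R) = R_f + β × MRP = 3.47% + 1.5531 × 6.25% = 13.18%

13.18%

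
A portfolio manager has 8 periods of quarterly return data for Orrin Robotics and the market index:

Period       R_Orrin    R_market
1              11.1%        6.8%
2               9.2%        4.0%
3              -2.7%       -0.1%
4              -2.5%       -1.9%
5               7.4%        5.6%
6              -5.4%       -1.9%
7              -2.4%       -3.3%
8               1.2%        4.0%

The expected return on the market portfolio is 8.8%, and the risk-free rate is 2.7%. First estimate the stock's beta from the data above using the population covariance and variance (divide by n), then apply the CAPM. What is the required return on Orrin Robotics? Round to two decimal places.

Mean R_i = (11.1 + 9.2 − 2.7 − 2.5 + 7.4 − 5.4 − 2.4 + 1.2) / 8 = 1.9875%
Mean R_m = (6.8 + 4.0 − 0.1 − 1.9 + 5.6 − 1.9 − 3.3 + 4.0) / 8 = 1.6500%
Σ(R_i − R̄_i)(R_m − R̄_m) = 155.4850  ⇒  Cov = 155.4850 / 8 = 19.4356
Σ(R_m − R̄_m)² = 105.9400  ⇒  Var(R_m) = 105.9400 / 8 = 13.2425
β = Cov / Var(R_m) = 19.4356 / 13.2425 = 1.4677
MRP = 8.8% − 2.7% = 6.10%
E(R) = R_f + β × MRP = 2.7% + 1.4677 × 6.1% = 11.65%

11.65%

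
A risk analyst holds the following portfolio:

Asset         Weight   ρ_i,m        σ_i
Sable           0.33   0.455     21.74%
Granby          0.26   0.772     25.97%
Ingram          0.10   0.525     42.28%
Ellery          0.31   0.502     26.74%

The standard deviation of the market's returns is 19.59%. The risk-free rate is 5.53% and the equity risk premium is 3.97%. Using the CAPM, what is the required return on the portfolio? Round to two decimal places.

8.54%

β_Sable = 0.455 × 21.74% / 19.59% = 0.5049
β_Granby = 0.772 × 25.97% / 19.59% = 1.0234
β_Ingram = 0.525 × 42.28% / 19.59% = 1.1331
β_Ellery = 0.502 × 26.74% / 19.59% = 0.6852
β_P = Σ w_i β_i = 0.33×0.5049 + 0.26×1.0234 + 0.10×1.1331 + 0.31×0.6852 = 0.7584
E(R_P) = R_f + β_P × MRP = 5.53% + 0.7584 × 3.97% = 8.54%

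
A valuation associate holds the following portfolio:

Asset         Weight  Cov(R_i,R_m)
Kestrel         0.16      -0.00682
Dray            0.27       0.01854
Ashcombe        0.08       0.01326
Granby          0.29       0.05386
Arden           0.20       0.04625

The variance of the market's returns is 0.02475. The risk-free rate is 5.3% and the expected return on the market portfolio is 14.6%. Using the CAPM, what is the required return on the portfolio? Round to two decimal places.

β_Kestrel = -0.00682 / 0.02475 = -0.2756
β_Dray = 0.01854 / 0.02475 = 0.7491
β_Ashcombe = 0.01326 / 0.02475 = 0.5358
β_Granby = 0.05386 / 0.02475 = 2.1762
β_Arden = 0.04625 / 0.02475 = 1.8687
β_P = Σ w_i β_i = 0.16×-0.2756 + 0.27×0.7491 + 0.08×0.5358 + 0.29×2.1762 + 0.20×1.8687 = 1.2059
MRP = 14.6% − 5.3% = 9.30%
E(R_P) = R_f + β_P × MRP = 5.3% + 1.2059 × 9.3% = 16.51%

16.51%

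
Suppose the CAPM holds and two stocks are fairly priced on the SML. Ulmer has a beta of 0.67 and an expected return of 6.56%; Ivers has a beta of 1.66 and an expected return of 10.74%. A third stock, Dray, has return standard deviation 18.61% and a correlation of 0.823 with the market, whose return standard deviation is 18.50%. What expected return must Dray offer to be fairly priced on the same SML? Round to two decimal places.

7.23%

MRP = (10.74% − 6.56%) / (1.66 − 0.67) = 4.2222%
R_f = 6.56% − 0.67 × 4.2222% = 3.7311%
β_Dray = ρ·σ_i/σ_m = 0.823 × 18.61 / 18.50 = 0.8279
E(R_Dray) = R_f + β × MRP = 3.7311% + 0.8279 × 4.2222% = 7.23%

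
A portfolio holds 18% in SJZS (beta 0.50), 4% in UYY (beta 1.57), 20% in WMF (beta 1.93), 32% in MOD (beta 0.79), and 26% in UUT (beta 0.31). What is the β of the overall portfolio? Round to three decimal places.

β_P = Σ w_i β_i = 0.18×0.50 + 0.04×1.57 + 0.20×1.93 + 0.32×0.79 + 0.26×0.31 = 0.8722

0.872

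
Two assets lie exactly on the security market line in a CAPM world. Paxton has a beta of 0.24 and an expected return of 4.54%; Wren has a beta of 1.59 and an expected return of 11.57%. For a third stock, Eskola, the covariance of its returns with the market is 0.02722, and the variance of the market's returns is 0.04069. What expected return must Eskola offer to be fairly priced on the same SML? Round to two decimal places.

MRP = (11.57% − 4.54%) / (1.59 − 0.24) = 5.2074%
R_f = 4.54% − 0.24 × 5.2074% = 3.2902%
β_Eskola = Cov / Var(R_m) = 0.02722 / 0.04069 = 0.6690
E(R_Eskola) = R_f + β × MRP = 3.2902% + 0.6690 × 5.2074% = 6.77%

6.77%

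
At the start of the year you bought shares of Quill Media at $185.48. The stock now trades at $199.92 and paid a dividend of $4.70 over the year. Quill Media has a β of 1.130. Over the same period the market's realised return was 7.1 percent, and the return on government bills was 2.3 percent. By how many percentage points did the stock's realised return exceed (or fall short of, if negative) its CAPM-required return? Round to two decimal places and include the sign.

+2.60%

Realised HPR = (P1 + D1 − P0) / P0 = (199.92 + 4.70 − 185.48) / 185.48 = 19.14 / 185.48 = 10.3192%
MRP = 7.1% − 2.3% = 4.80%
CAPM required = R_f + β·MRP = 2.3% + 1.130 × 4.8% = 7.7240%
α = realised − required = 10.3192% − 7.7240% = +2.60%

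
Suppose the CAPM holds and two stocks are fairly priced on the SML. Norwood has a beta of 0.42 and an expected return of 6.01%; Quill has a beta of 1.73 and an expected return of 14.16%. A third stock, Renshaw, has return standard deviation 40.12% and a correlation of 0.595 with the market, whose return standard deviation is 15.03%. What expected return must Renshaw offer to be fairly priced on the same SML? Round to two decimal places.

MRP = (14.16% − 6.01%) / (1.73 − 0.42) = 6.2214%
R_f = 6.01% − 0.42 × 6.2214% = 3.3970%
β_Renshaw = ρ·σ_i/σ_m = 0.595 × 40.12 / 15.03 = 1.5883
E(R_Renshaw) = R_f + β × MRP = 3.3970% + 1.5883 × 6.2214% = 13.28%

13.28%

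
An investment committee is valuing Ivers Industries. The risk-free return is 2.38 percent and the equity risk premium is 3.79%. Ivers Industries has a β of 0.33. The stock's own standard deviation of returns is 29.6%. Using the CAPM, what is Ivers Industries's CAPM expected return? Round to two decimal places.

3.63%

E(R) = R_f + β × MRP = 2.38% + 0.33 × 3.79% = 3.63%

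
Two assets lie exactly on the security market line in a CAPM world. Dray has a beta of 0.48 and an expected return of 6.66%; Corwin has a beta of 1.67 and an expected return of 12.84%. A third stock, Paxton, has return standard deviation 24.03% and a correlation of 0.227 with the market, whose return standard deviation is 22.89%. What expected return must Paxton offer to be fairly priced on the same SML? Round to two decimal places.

5.40%

MRP = (12.84% − 6.66%) / (1.67 − 0.48) = 5.1933%
R_f = 6.66% − 0.48 × 5.1933% = 4.1672%
β_Paxton = ρ·σ_i/σ_m = 0.227 × 24.03 / 22.89 = 0.2383
E(R_Paxton) = R_f + β × MRP = 4.1672% + 0.2383 × 5.1933% = 5.40%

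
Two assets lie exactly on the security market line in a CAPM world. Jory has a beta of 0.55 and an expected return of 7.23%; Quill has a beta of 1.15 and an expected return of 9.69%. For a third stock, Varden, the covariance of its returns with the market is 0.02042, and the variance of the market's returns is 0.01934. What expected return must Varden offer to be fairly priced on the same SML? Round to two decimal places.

9.30%

MRP = (9.69% − 7.23%) / (1.15 − 0.55) = 4.1000%
R_f = 7.23% − 0.55 × 4.1000% = 4.9750%
β_Varden = Cov / Var(R_m) = 0.02042 / 0.01934 = 1.0558
E(R_Varden) = R_f + β × MRP = 4.9750% + 1.0558 × 4.1000% = 9.30%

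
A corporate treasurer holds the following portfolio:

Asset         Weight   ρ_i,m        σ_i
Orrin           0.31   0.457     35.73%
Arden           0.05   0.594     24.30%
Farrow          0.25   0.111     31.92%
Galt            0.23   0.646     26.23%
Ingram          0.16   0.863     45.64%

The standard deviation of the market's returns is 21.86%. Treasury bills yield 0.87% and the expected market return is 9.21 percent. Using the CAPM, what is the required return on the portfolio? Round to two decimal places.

7.31%

β_Orrin = 0.457 × 35.73% / 21.86% = 0.7470
β_Arden = 0.594 × 24.30% / 21.86% = 0.6603
β_Farrow = 0.111 × 31.92% / 21.86% = 0.1621
β_Galt = 0.646 × 26.23% / 21.86% = 0.7751
β_Ingram = 0.863 × 45.64% / 21.86% = 1.8018
β_P = Σ w_i β_i = 0.31×0.7470 + 0.05×0.6603 + 0.25×0.1621 + 0.23×0.7751 + 0.16×1.8018 = 0.7717
MRP = 9.21% − 0.87% = 8.34%
E(R_P) = R_f + β_P × MRP = 0.87% + 0.7717 × 8.34% = 7.31%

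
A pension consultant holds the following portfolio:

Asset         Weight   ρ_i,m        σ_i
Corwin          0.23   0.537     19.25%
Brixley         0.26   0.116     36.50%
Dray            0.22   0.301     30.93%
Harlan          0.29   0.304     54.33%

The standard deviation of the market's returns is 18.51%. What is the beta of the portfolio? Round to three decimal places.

β_Corwin = 0.537 × 19.25% / 18.51% = 0.5585
β_Brixley = 0.116 × 36.50% / 18.51% = 0.2287
β_Dray = 0.301 × 30.93% / 18.51% = 0.5030
β_Harlan = 0.304 × 54.33% / 18.51% = 0.8923
β_P = Σ w_i β_i = 0.23×0.5585 + 0.26×0.2287 + 0.22×0.5030 + 0.29×0.8923 = 0.5573

0.557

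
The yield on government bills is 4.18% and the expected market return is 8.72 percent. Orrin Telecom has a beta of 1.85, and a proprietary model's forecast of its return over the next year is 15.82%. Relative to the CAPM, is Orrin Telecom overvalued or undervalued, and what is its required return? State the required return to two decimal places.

MRP = 8.72% − 4.18% = 4.54%
Required return = R_f + β·MRP = 4.18% + 1.85 × 4.54% = 12.58%
Forecast 15.82% > required 12.58% → the stock plots above the SML → undervalued.

Undervalued; required return 12.58%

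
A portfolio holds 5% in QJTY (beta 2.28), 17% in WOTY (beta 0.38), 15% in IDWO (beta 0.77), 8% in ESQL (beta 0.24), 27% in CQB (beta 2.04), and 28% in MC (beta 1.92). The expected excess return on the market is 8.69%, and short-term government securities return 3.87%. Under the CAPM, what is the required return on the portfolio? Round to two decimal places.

16.05%

β_P = Σ w_i β_i = 0.05×2.28 + 0.17×0.38 + 0.15×0.77 + 0.08×0.24 + 0.27×2.04 + 0.28×1.92 = 1.4017
E(R_P) = R_f + β_P × MRP = 3.87% + 1.4017 × 8.69% = 16.05%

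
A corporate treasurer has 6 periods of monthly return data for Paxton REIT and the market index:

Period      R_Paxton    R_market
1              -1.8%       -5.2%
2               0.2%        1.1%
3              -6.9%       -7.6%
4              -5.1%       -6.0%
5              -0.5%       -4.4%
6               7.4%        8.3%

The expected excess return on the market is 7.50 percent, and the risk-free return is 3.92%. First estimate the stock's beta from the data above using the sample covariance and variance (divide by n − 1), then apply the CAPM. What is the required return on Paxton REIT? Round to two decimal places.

Mean R_i = (-1.8 + 0.2 − 6.9 − 5.1 − 0.5 + 7.4) / 6 = -1.1167%
Mean R_m = (-5.2 + 1.1 − 7.6 − 6.0 − 4.4 + 8.3) / 6 = -2.3000%
Σ(R_i − R̄_i)(R_m − R̄_m) = 140.8300  ⇒  Cov = 140.8300 / 5 = 28.1660
Σ(R_m − R̄_m)² = 178.5200  ⇒  Var(R_m) = 178.5200 / 5 = 35.7040
β = Cov / Var(R_m) = 28.1660 / 35.7040 = 0.7889
E(R) = R_f + β × MRP = 3.92% + 0.7889 × 7.50% = 9.84%

9.84%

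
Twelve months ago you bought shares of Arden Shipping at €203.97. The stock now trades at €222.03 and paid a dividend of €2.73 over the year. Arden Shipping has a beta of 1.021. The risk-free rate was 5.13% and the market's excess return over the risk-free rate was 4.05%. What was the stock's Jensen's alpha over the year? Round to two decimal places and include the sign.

Realised HPR = (P1 + D1 − P0) / P0 = (222.03 + 2.73 − 203.97) / 203.97 = 20.79 / 203.97 = 10.1927%
CAPM required = R_f + β·MRP = 5.13% + 1.021 × 4.05% = 9.26505%
α = realised − required = 10.1927% − 9.26505% = +0.93%

+0.93%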